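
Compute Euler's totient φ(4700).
φ(4700) = 1840

φ is multiplicative, with φ(p^e) = p^e − p^(e−1). Factorise 4700 = 2^2 · 5^2 · 47. Then
  φ(4700) = (2^2 − 2^1) · (5^2 − 5^1) · (47 − 1) = 2 · 20 · 46 = 1840.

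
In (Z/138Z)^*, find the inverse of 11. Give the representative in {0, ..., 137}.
Apply the extended Euclidean algorithm to (138, 11), tracking rows (r, s, t) with s·138 + t·11 = r. Each division r_prev = q·r_cur + r_new produces the new row as (previous row) − q·(current row):
  row A: (138, 1, 0)   [1·138 + 0·11 = 138]
  row B: (11, 0, 1)   [0·138 + 1·11 = 11]
  138 = 12·11 + 6   → row C = row A − 12·row B = (6, 1, −12)   [check: 1·138 − 12·11 = 6]
  11 = 1·6 + 5   → row D = row B − 1·row C = (5, −1, 13)   [check: −1·138 + 13·11 = 5]
  6 = 1·5 + 1   → row E = row C − 1·row D = (1, 2, −25)   [check: 2·138 − 25·11 = 1]
  5 = 5·1 + 0   → remainder 0, stop. gcd = 1 (last nonzero row E).
The gcd is 1, so 11 is invertible mod 138. The last nonzero row gives 2·138 − 25·11 = 1, so t = −25. So 11^(−1) ≡ −25 ≡ 113 (mod 138). Verify: 11 · 113 = 1243 ≡ 1 (mod 138). ✓

Final answer: 11^(−1) ≡ 113 (mod 138)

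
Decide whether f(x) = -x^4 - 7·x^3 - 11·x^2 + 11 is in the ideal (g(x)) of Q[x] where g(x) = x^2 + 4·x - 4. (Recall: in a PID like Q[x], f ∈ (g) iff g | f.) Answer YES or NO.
NO

In Q[x] the ideal (g) consists of all multiples of g, so f ∈ (g) iff g | f, i.e. iff the remainder of f on division by g is 0. Divide f by g (g is monic, so eliminate the leading term of the running remainder at each step):
  leading term -x^4: subtract (-x^2)·g(x) = -x^4 - 4·x^3 + 4·x^2, leaving -3·x^3 - 15·x^2 + 11
  leading term -3·x^3: subtract (-3·x)·g(x) = -3·x^3 - 12·x^2 + 12·x, leaving -3·x^2 - 12·x + 11
  leading term -3·x^2: subtract (-3)·g(x) = -3·x^2 - 12·x + 12, leaving -1
The remainder r(x) = -1 ≠ 0 (and deg r < deg g), so g ∤ f, i.e. f ∉ (g).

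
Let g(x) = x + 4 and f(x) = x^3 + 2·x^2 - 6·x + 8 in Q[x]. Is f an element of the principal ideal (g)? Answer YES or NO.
In Q[x] the ideal (g) consists of all multiples of g, so f ∈ (g) iff g | f, i.e. iff the remainder of f on division by g is 0. Divide f by g (g is monic, so eliminate the leading term of the running remainder at each step):
  leading term x^3: subtract (x^2)·g(x) = x^3 + 4·x^2, leaving -2·x^2 - 6·x + 8
  leading term -2·x^2: subtract (-2·x)·g(x) = -2·x^2 - 8·x, leaving 2·x + 8
  leading term 2·x: subtract (2)·g(x) = 2·x + 8, leaving 0
The remainder is 0, so f(x) = g(x) · h(x) with h(x) = x^2 - 2·x + 2. Hence g | f, i.e. f ∈ (g).

Final answer: YES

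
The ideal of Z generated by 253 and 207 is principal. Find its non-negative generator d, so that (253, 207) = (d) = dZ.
In the PID Z, (a, b) is generated by gcd(a, b). Compute gcd(253, 207) with the extended Euclidean algorithm, tracking rows (r, s, t) with s·253 + t·207 = r:
  row A: (253, 1, 0)   [1·253 + 0·207 = 253]
  row B: (207, 0, 1)   [0·253 + 1·207 = 207]
  253 = 1·207 + 46   → row C = row A − 1·row B = (46, 1, −1)   [check: 1·253 − 1·207 = 46]
  207 = 4·46 + 23   → row D = row B − 4·row C = (23, −4, 5)   [check: −4·253 + 5·207 = 23]
  46 = 2·23 + 0   → remainder 0, stop. gcd = 23 (last nonzero row D).
So gcd(253, 207) = 23, with Bézout identity −4·253 + 5·207 = 23. Containment (⊇): the Bézout identity exhibits 23 as an element of (253, 207), giving (23) ⊆ (253, 207). Containment (⊆): since 23 | 253 and 23 | 207 (253 = 23·11, 207 = 23·9), every Z-linear combination of 253 and 207 is divisible by 23, so (253, 207) ⊆ (23). Therefore (253, 207) = (23), d = 23.

Final answer: (253, 207) = (23); d = 23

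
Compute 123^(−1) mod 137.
123^(−1) ≡ 88 (mod 137)

Apply the extended Euclidean algorithm to (137, 123), tracking rows (r, s, t) with s·137 + t·123 = r. Each division r_prev = q·r_cur + r_new produces the new row as (previous row) − q·(current row):
  row A: (137, 1, 0)   [1·137 + 0·123 = 137]
  row B: (123, 0, 1)   [0·137 + 1·123 = 123]
  137 = 1·123 + 14   → row C = row A − 1·row B = (14, 1, −1)   [check: 1·137 − 1·123 = 14]
  123 = 8·14 + 11   → row D = row B − 8·row C = (11, −8, 9)   [check: −8·137 + 9·123 = 11]
  14 = 1·11 + 3   → row E = row C − 1·row D = (3, 9, −10)   [check: 9·137 − 10·123 = 3]
  11 = 3·3 + 2   → row F = row D − 3·row E = (2, −35, 39)   [check: −35·137 + 39·123 = 2]
  3 = 1·2 + 1   → row G = row E − 1·row F = (1, 44, −49)   [check: 44·137 − 49·123 = 1]
  2 = 2·1 + 0   → remainder 0, stop. gcd = 1 (last nonzero row G).
The gcd is 1, so 123 is invertible mod 137. The last nonzero row gives 44·137 − 49·123 = 1, so t = −49. So 123^(−1) ≡ −49 ≡ 88 (mod 137). Verify: 123 · 88 = 10824 ≡ 1 (mod 137). ✓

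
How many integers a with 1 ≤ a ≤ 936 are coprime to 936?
288

The number of a ∈ {1, ..., 936} with gcd(a, 936) = 1 is by definition Euler's totient φ(936). φ is multiplicative, with φ(p^e) = p^e − p^(e−1). Factorise 936 = 2^3 · 3^2 · 13. Then
  φ(936) = (2^3 − 2^2) · (3^2 − 3^1) · (13 − 1) = 4 · 6 · 12 = 288.
So there are 288 such integers.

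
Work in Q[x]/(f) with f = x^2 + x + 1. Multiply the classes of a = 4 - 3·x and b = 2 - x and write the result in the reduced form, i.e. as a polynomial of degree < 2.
First multiply in Q[x] without reducing: a · b = 3·x^2 - 10·x + 8. Now divide by f(x) = x^2 + x + 1, eliminating the leading term at each step:
  leading term 3·x^2: subtract (3)·f(x) = 3·x^2 + 3·x + 3, leaving 5 - 13·x
The degree is now < 2, so this is the remainder. Hence a · b ≡ 5 - 13·x in Q[x]/(f).

Final answer: a · b ≡ 5 - 13·x (mod f(x))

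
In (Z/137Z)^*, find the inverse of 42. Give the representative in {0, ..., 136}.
42^(−1) ≡ 62 (mod 137)

Apply the extended Euclidean algorithm to (137, 42), tracking rows (r, s, t) with s·137 + t·42 = r. Each division r_prev = q·r_cur + r_new produces the new row as (previous row) − q·(current row):
  row A: (137, 1, 0)   [1·137 + 0·42 = 137]
  row B: (42, 0, 1)   [0·137 + 1·42 = 42]
  137 = 3·42 + 11   → row C = row A − 3·row B = (11, 1, −3)   [check: 1·137 − 3·42 = 11]
  42 = 3·11 + 9   → row D = row B − 3·row C = (9, −3, 10)   [check: −3·137 + 10·42 = 9]
  11 = 1·9 + 2   → row E = row C − 1·row D = (2, 4, −13)   [check: 4·137 − 13·42 = 2]
  9 = 4·2 + 1   → row F = row D − 4·row E = (1, −19, 62)   [check: −19·137 + 62·42 = 1]
  2 = 2·1 + 0   → remainder 0, stop. gcd = 1 (last nonzero row F).
The gcd is 1, so 42 is invertible mod 137. The last nonzero row gives −19·137 + 62·42 = 1, so t = 62. So 42^(−1) ≡ 62 (mod 137). Verify: 42 · 62 = 2604 ≡ 1 (mod 137). ✓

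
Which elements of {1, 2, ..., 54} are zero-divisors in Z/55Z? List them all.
An element a ∈ Z/55Z (with a ≠ 0) is a zero-divisor iff gcd(a, 55) > 1 (because a is a unit precisely when gcd(a, n) = 1, and in Z/nZ every nonzero, non-unit element is a zero-divisor). Scan a = 1, ..., 54 and keep those with gcd(a, 55) > 1:
  gcd(5, 55) = 5, gcd(10, 55) = 5, gcd(11, 55) = 11, gcd(15, 55) = 5, gcd(20, 55) = 5, gcd(22, 55) = 11, gcd(25, 55) = 5, gcd(30, 55) = 5, gcd(33, 55) = 11, gcd(35, 55) = 5, gcd(40, 55) = 5, gcd(44, 55) = 11, gcd(45, 55) = 5, gcd(50, 55) = 5.
All other a ∈ {1, ..., 54} have gcd(a, 55) = 1 and are units. So the nonzero zero-divisors are exactly the 14 values of a appearing in this scan.

Final answer: nonzero zero-divisors of Z/55Z = {5, 10, 11, 15, 20, 22, 25, 30, 33, 35, 40, 44, 45, 50}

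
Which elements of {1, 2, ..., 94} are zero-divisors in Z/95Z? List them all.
An element a ∈ Z/95Z (with a ≠ 0) is a zero-divisor iff gcd(a, 95) > 1 (because a is a unit precisely when gcd(a, n) = 1, and in Z/nZ every nonzero, non-unit element is a zero-divisor). Scan a = 1, ..., 94 and keep those with gcd(a, 95) > 1:
  gcd(5, 95) = 5, gcd(10, 95) = 5, gcd(15, 95) = 5, gcd(19, 95) = 19, gcd(20, 95) = 5, gcd(25, 95) = 5, gcd(30, 95) = 5, gcd(35, 95) = 5, gcd(38, 95) = 19, gcd(40, 95) = 5, gcd(45, 95) = 5, gcd(50, 95) = 5, gcd(55, 95) = 5, gcd(57, 95) = 19, gcd(60, 95) = 5, gcd(65, 95) = 5, gcd(70, 95) = 5, gcd(75, 95) = 5, gcd(76, 95) = 19, gcd(80, 95) = 5, gcd(85, 95) = 5, gcd(90, 95) = 5.
All other a ∈ {1, ..., 94} have gcd(a, 95) = 1 and are units. So the nonzero zero-divisors are exactly the 22 values of a appearing in this scan.

Final answer: nonzero zero-divisors of Z/95Z = {5, 10, 15, 19, 20, 25, 30, 35, 38, 40, 45, 50, 55, 57, 60, 65, 70, 75, 76, 80, 85, 90}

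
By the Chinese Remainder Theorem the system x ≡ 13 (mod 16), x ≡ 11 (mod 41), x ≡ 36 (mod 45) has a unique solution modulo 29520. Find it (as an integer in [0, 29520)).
x ≡ 2061 (mod 29520); the representative in [0, 29520) is 2061

The moduli 16, 41, 45 are pairwise coprime, so by the CRT there is a unique solution mod 16·41·45 = 29520.
Solve by successive substitution. Start with x ≡ 13 (mod 16).
  Combine with x ≡ 11 (mod 41): write x = 13 + 16·t and require 13 + 16·t ≡ 11 (mod 41), i.e. 16·t ≡ 11 − 13 ≡ 39 (mod 41). Since 16^(−1) ≡ 18 (mod 41), t ≡ 18·39 ≡ 5 (mod 41). So x ≡ 13 + 16·5 = 93 (mod 656).
  Combine with x ≡ 36 (mod 45): write x = 93 + 656·t and require 93 + 656·t ≡ 36 (mod 45), i.e. 656·t ≡ 36 − 93 ≡ 33 (mod 45). Since 656^(−1) ≡ 26 (mod 45) (656 ≡ 26 (mod 45)), t ≡ 26·33 ≡ 3 (mod 45). So x ≡ 93 + 656·3 = 2061 (mod 29520).
Unique solution in [0, 29520): x = 2061.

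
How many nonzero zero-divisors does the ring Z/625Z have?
In Z/625Z each nonzero element is either a unit (gcd with 625 is 1) or a zero-divisor (gcd > 1). The number of units is φ(625): factorise 625 = 5^4, so φ(625) = (5^4 − 5^3) = 500 = 500. The nonzero elements number 625 − 1 = 624. Hence the nonzero zero-divisors number 624 − 500 = 124.

Final answer: Z/625Z has 124 nonzero zero-divisors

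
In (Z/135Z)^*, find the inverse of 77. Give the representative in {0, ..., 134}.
77^(−1) ≡ 128 (mod 135)

Apply the extended Euclidean algorithm to (135, 77), tracking rows (r, s, t) with s·135 + t·77 = r. Each division r_prev = q·r_cur + r_new produces the new row as (previous row) − q·(current row):
  row A: (135, 1, 0)   [1·135 + 0·77 = 135]
  row B: (77, 0, 1)   [0·135 + 1·77 = 77]
  135 = 1·77 + 58   → row C = row A − 1·row B = (58, 1, −1)   [check: 1·135 − 1·77 = 58]
  77 = 1·58 + 19   → row D = row B − 1·row C = (19, −1, 2)   [check: −1·135 + 2·77 = 19]
  58 = 3·19 + 1   → row E = row C − 3·row D = (1, 4, −7)   [check: 4·135 − 7·77 = 1]
  19 = 19·1 + 0   → remainder 0, stop. gcd = 1 (last nonzero row E).
The gcd is 1, so 77 is invertible mod 135. The last nonzero row gives 4·135 − 7·77 = 1, so t = −7. So 77^(−1) ≡ −7 ≡ 128 (mod 135). Verify: 77 · 128 = 9856 ≡ 1 (mod 135). ✓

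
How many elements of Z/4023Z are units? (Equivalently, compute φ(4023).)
An element a ∈ Z/4023Z is a unit iff gcd(a, 4023) = 1, so the number of units is φ(4023). φ is multiplicative, with φ(p^e) = p^e − p^(e−1). Factorise 4023 = 3^3 · 149. Then
  φ(4023) = (3^3 − 3^2) · (149 − 1) = 18 · 148 = 2664.

Final answer: Z/4023Z has φ(4023) = 2664 units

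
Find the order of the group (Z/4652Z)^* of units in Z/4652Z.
(Z/4652Z)^* consists of the classes a with gcd(a, 4652) = 1, so its order is φ(4652). φ is multiplicative, with φ(p^e) = p^e − p^(e−1). Factorise 4652 = 2^2 · 1163. Then
  φ(4652) = (2^2 − 2^1) · (1163 − 1) = 2 · 1162 = 2324.
Thus |(Z/4652Z)^*| = 2324.

Final answer: |(Z/4652Z)^*| = 2324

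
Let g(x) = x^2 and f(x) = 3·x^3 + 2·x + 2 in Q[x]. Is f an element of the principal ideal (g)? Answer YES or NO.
NO

In Q[x] the ideal (g) consists of all multiples of g, so f ∈ (g) iff g | f, i.e. iff the remainder of f on division by g is 0. Divide f by g (g is monic, so eliminate the leading term of the running remainder at each step):
  leading term 3·x^3: subtract (3·x)·g(x) = 3·x^3, leaving 2·x + 2
The remainder r(x) = 2·x + 2 ≠ 0 (and deg r < deg g), so g ∤ f, i.e. f ∉ (g).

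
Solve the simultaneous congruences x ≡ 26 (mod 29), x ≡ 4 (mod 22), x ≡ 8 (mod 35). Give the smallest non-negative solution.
x ≡ 15338 (mod 22330); the representative in [0, 22330) is 15338

The moduli 29, 22, 35 are pairwise coprime, so by the CRT there is a unique solution mod 29·22·35 = 22330.
Solve by successive substitution. Start with x ≡ 26 (mod 29).
  Combine with x ≡ 4 (mod 22): write x = 26 + 29·t and require 26 + 29·t ≡ 4 (mod 22), i.e. 29·t ≡ 4 − 26 ≡ 0 (mod 22). Since 29^(−1) ≡ 19 (mod 22) (29 ≡ 7 (mod 22)), t ≡ 19·0 ≡ 0 (mod 22). So x ≡ 26 + 29·0 = 26 (mod 638).
  Combine with x ≡ 8 (mod 35): write x = 26 + 638·t and require 26 + 638·t ≡ 8 (mod 35), i.e. 638·t ≡ 8 − 26 ≡ 17 (mod 35). Since 638^(−1) ≡ 22 (mod 35) (638 ≡ 8 (mod 35)), t ≡ 22·17 ≡ 24 (mod 35). So x ≡ 26 + 638·24 = 15338 (mod 22330).
Unique solution in [0, 22330): x = 15338.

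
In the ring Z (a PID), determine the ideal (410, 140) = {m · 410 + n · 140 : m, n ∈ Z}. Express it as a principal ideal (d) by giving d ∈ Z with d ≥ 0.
In the PID Z, (a, b) is generated by gcd(a, b). Compute gcd(410, 140) with the extended Euclidean algorithm, tracking rows (r, s, t) with s·410 + t·140 = r:
  row A: (410, 1, 0)   [1·410 + 0·140 = 410]
  row B: (140, 0, 1)   [0·410 + 1·140 = 140]
  410 = 2·140 + 130   → row C = row A − 2·row B = (130, 1, −2)   [check: 1·410 − 2·140 = 130]
  140 = 1·130 + 10   → row D = row B − 1·row C = (10, −1, 3)   [check: −1·410 + 3·140 = 10]
  130 = 13·10 + 0   → remainder 0, stop. gcd = 10 (last nonzero row D).
So gcd(410, 140) = 10, with Bézout identity −1·410 + 3·140 = 10. Containment (⊇): the Bézout identity exhibits 10 as an element of (410, 140), giving (10) ⊆ (410, 140). Containment (⊆): since 10 | 410 and 10 | 140 (410 = 10·41, 140 = 10·14), every Z-linear combination of 410 and 140 is divisible by 10, so (410, 140) ⊆ (10). Therefore (410, 140) = (10), d = 10.

Final answer: (410, 140) = (10); d = 10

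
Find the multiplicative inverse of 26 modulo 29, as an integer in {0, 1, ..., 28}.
26^(−1) ≡ 19 (mod 29)

Apply the extended Euclidean algorithm to (29, 26), tracking rows (r, s, t) with s·29 + t·26 = r. Each division r_prev = q·r_cur + r_new produces the new row as (previous row) − q·(current row):
  row A: (29, 1, 0)   [1·29 + 0·26 = 29]
  row B: (26, 0, 1)   [0·29 + 1·26 = 26]
  29 = 1·26 + 3   → row C = row A − 1·row B = (3, 1, −1)   [check: 1·29 − 1·26 = 3]
  26 = 8·3 + 2   → row D = row B − 8·row C = (2, −8, 9)   [check: −8·29 + 9·26 = 2]
  3 = 1·2 + 1   → row E = row C − 1·row D = (1, 9, −10)   [check: 9·29 − 10·26 = 1]
  2 = 2·1 + 0   → remainder 0, stop. gcd = 1 (last nonzero row E).
The gcd is 1, so 26 is invertible mod 29. The last nonzero row gives 9·29 − 10·26 = 1, so t = −10. So 26^(−1) ≡ −10 ≡ 19 (mod 29). Verify: 26 · 19 = 494 ≡ 1 (mod 29). ✓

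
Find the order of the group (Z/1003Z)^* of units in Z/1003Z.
|(Z/1003Z)^*| = 928

(Z/1003Z)^* consists of the classes a with gcd(a, 1003) = 1, so its order is φ(1003). φ is multiplicative, with φ(p^e) = p^e − p^(e−1). Factorise 1003 = 17 · 59. Then
  φ(1003) = (17 − 1) · (59 − 1) = 16 · 58 = 928.
Thus |(Z/1003Z)^*| = 928.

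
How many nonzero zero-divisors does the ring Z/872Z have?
In Z/872Z each nonzero element is either a unit (gcd with 872 is 1) or a zero-divisor (gcd > 1). The number of units is φ(872): factorise 872 = 2^3 · 109, so φ(872) = (2^3 − 2^2) · (109 − 1) = 4 · 108 = 432. The nonzero elements number 872 − 1 = 871. Hence the nonzero zero-divisors number 871 − 432 = 439.

Final answer: Z/872Z has 439 nonzero zero-divisors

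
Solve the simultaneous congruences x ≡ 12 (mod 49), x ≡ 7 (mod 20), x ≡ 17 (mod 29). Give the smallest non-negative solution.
x ≡ 25247 (mod 28420); the representative in [0, 28420) is 25247

The moduli 49, 20, 29 are pairwise coprime, so by the CRT there is a unique solution mod 49·20·29 = 28420.
Solve by successive substitution. Start with x ≡ 12 (mod 49).
  Combine with x ≡ 7 (mod 20): write x = 12 + 49·t and require 12 + 49·t ≡ 7 (mod 20), i.e. 49·t ≡ 7 − 12 ≡ 15 (mod 20). Since 49^(−1) ≡ 9 (mod 20) (49 ≡ 9 (mod 20)), t ≡ 9·15 ≡ 15 (mod 20). So x ≡ 12 + 49·15 = 747 (mod 980).
  Combine with x ≡ 17 (mod 29): write x = 747 + 980·t and require 747 + 980·t ≡ 17 (mod 29), i.e. 980·t ≡ 17 − 747 ≡ 24 (mod 29). Since 980^(−1) ≡ 24 (mod 29) (980 ≡ 23 (mod 29)), t ≡ 24·24 ≡ 25 (mod 29). So x ≡ 747 + 980·25 = 25247 (mod 28420).
Unique solution in [0, 28420): x = 25247.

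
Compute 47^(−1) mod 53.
47^(−1) ≡ 44 (mod 53)

Apply the extended Euclidean algorithm to (53, 47), tracking rows (r, s, t) with s·53 + t·47 = r. Each division r_prev = q·r_cur + r_new produces the new row as (previous row) − q·(current row):
  row A: (53, 1, 0)   [1·53 + 0·47 = 53]
  row B: (47, 0, 1)   [0·53 + 1·47 = 47]
  53 = 1·47 + 6   → row C = row A − 1·row B = (6, 1, −1)   [check: 1·53 − 1·47 = 6]
  47 = 7·6 + 5   → row D = row B − 7·row C = (5, −7, 8)   [check: −7·53 + 8·47 = 5]
  6 = 1·5 + 1   → row E = row C − 1·row D = (1, 8, −9)   [check: 8·53 − 9·47 = 1]
  5 = 5·1 + 0   → remainder 0, stop. gcd = 1 (last nonzero row E).
The gcd is 1, so 47 is invertible mod 53. The last nonzero row gives 8·53 − 9·47 = 1, so t = −9. So 47^(−1) ≡ −9 ≡ 44 (mod 53). Verify: 47 · 44 = 2068 ≡ 1 (mod 53). ✓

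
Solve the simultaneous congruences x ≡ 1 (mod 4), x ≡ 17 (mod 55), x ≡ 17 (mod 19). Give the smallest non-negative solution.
x ≡ 17 (mod 4180); the representative in [0, 4180) is 17

The moduli 4, 55, 19 are pairwise coprime, so by the CRT there is a unique solution mod 4·55·19 = 4180.
Solve by successive substitution. Start with x ≡ 1 (mod 4).
  Combine with x ≡ 17 (mod 55): write x = 1 + 4·t and require 1 + 4·t ≡ 17 (mod 55), i.e. 4·t ≡ 17 − 1 ≡ 16 (mod 55). Since 4^(−1) ≡ 14 (mod 55), t ≡ 14·16 ≡ 4 (mod 55). So x ≡ 1 + 4·4 = 17 (mod 220).
  Combine with x ≡ 17 (mod 19): write x = 17 + 220·t and require 17 + 220·t ≡ 17 (mod 19), i.e. 220·t ≡ 17 − 17 ≡ 0 (mod 19). Since 220^(−1) ≡ 7 (mod 19) (220 ≡ 11 (mod 19)), t ≡ 7·0 ≡ 0 (mod 19). So x ≡ 17 + 220·0 = 17 (mod 4180).
Unique solution in [0, 4180): x = 17.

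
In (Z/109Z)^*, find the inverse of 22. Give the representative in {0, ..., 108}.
22^(−1) ≡ 5 (mod 109)

Apply the extended Euclidean algorithm to (109, 22), tracking rows (r, s, t) with s·109 + t·22 = r. Each division r_prev = q·r_cur + r_new produces the new row as (previous row) − q·(current row):
  row A: (109, 1, 0)   [1·109 + 0·22 = 109]
  row B: (22, 0, 1)   [0·109 + 1·22 = 22]
  109 = 4·22 + 21   → row C = row A − 4·row B = (21, 1, −4)   [check: 1·109 − 4·22 = 21]
  22 = 1·21 + 1   → row D = row B − 1·row C = (1, −1, 5)   [check: −1·109 + 5·22 = 1]
  21 = 21·1 + 0   → remainder 0, stop. gcd = 1 (last nonzero row D).
The gcd is 1, so 22 is invertible mod 109. The last nonzero row gives −1·109 + 5·22 = 1, so t = 5. So 22^(−1) ≡ 5 (mod 109). Verify: 22 · 5 = 110 ≡ 1 (mod 109). ✓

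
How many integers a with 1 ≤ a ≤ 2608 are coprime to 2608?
The number of a ∈ {1, ..., 2608} with gcd(a, 2608) = 1 is by definition Euler's totient φ(2608). φ is multiplicative, with φ(p^e) = p^e − p^(e−1). Factorise 2608 = 2^4 · 163. Then
  φ(2608) = (2^4 − 2^3) · (163 − 1) = 8 · 162 = 1296.
So there are 1296 such integers.

Final answer: 1296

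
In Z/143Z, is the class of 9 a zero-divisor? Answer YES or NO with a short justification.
NO

gcd(9, 143) = 1, so 9 is a unit in Z/143Z (it has a multiplicative inverse). A unit cannot be a zero-divisor: if 9·b ≡ 0 then multiplying both sides by 9^(−1) gives b ≡ 0. So 9 is not a zero-divisor.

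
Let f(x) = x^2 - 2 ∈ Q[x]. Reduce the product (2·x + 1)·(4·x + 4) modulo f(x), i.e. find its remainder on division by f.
a · b ≡ 12·x + 20 (mod f(x))

First multiply in Q[x] without reducing: a · b = 8·x^2 + 12·x + 4. Now divide by f(x) = x^2 - 2, eliminating the leading term at each step:
  leading term 8·x^2: subtract (8)·f(x) = 8·x^2 - 16, leaving 12·x + 20
The degree is now < 2, so this is the remainder. Hence a · b ≡ 12·x + 20 in Q[x]/(f).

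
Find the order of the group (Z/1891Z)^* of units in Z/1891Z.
(Z/1891Z)^* consists of the classes a with gcd(a, 1891) = 1, so its order is φ(1891). φ is multiplicative, with φ(p^e) = p^e − p^(e−1). Factorise 1891 = 31 · 61. Then
  φ(1891) = (31 − 1) · (61 − 1) = 30 · 60 = 1800.
Thus |(Z/1891Z)^*| = 1800.

Final answer: |(Z/1891Z)^*| = 1800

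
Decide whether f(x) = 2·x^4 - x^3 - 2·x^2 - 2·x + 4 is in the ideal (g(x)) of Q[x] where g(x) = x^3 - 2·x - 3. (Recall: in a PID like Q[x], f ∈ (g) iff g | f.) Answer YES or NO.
In Q[x] the ideal (g) consists of all multiples of g, so f ∈ (g) iff g | f, i.e. iff the remainder of f on division by g is 0. Divide f by g (g is monic, so eliminate the leading term of the running remainder at each step):
  leading term 2·x^4: subtract (2·x)·g(x) = 2·x^4 - 4·x^2 - 6·x, leaving -x^3 + 2·x^2 + 4·x + 4
  leading term -x^3: subtract (-1)·g(x) = -x^3 + 2·x + 3, leaving 2·x^2 + 2·x + 1
The remainder r(x) = 2·x^2 + 2·x + 1 ≠ 0 (and deg r < deg g), so g ∤ f, i.e. f ∉ (g).

Final answer: NO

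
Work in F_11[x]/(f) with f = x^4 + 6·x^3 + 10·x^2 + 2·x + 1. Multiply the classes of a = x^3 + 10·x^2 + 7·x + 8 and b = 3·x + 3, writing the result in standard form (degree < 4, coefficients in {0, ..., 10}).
Multiply as integer polynomials: a · b = 3·x^4 + 33·x^3 + 51·x^2 + 45·x + 24. Reducing coefficients mod 11: a · b ≡ 3·x^4 + 7·x^2 + x + 2. Now divide by f(x) = x^4 + 6·x^3 + 10·x^2 + 2·x + 1 in F_11[x], eliminating the leading term at each step:
  leading term 3·x^4: subtract (3)·f(x) = 3·x^4 + 7·x^3 + 8·x^2 + 6·x + 3, leaving 4·x^3 + 10·x^2 + 6·x + 10 (coefficients mod 11)
The degree is now < 4, so this is the remainder. Hence a · b ≡ 4·x^3 + 10·x^2 + 6·x + 10 in F_11[x]/(f).

Final answer: a · b ≡ 4·x^3 + 10·x^2 + 6·x + 10 (mod f(x))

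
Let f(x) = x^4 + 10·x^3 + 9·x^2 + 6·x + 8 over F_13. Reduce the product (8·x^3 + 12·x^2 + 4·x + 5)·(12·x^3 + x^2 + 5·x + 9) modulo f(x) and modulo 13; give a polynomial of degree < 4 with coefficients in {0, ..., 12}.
Multiply as integer polynomials: a · b = 96·x^6 + 152·x^5 + 100·x^4 + 196·x^3 + 133·x^2 + 61·x + 45. Reducing coefficients mod 13: a · b ≡ 5·x^6 + 9·x^5 + 9·x^4 + x^3 + 3·x^2 + 9·x + 6. Now divide by f(x) = x^4 + 10·x^3 + 9·x^2 + 6·x + 8 in F_13[x], eliminating the leading term at each step:
  leading term 5·x^6: subtract (5·x^2)·f(x) = 5·x^6 + 11·x^5 + 6·x^4 + 4·x^3 + x^2, leaving 11·x^5 + 3·x^4 + 10·x^3 + 2·x^2 + 9·x + 6 (coefficients mod 13)
  leading term 11·x^5: subtract (11·x)·f(x) = 11·x^5 + 6·x^4 + 8·x^3 + x^2 + 10·x, leaving 10·x^4 + 2·x^3 + x^2 + 12·x + 6 (coefficients mod 13)
  leading term 10·x^4: subtract (10)·f(x) = 10·x^4 + 9·x^3 + 12·x^2 + 8·x + 2, leaving 6·x^3 + 2·x^2 + 4·x + 4 (coefficients mod 13)
The degree is now < 4, so this is the remainder. Hence a · b ≡ 6·x^3 + 2·x^2 + 4·x + 4 in F_13[x]/(f).

Final answer: a · b ≡ 6·x^3 + 2·x^2 + 4·x + 4 (mod f(x))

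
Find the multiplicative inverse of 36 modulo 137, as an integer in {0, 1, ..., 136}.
Apply the extended Euclidean algorithm to (137, 36), tracking rows (r, s, t) with s·137 + t·36 = r. Each division r_prev = q·r_cur + r_new produces the new row as (previous row) − q·(current row):
  row A: (137, 1, 0)   [1·137 + 0·36 = 137]
  row B: (36, 0, 1)   [0·137 + 1·36 = 36]
  137 = 3·36 + 29   → row C = row A − 3·row B = (29, 1, −3)   [check: 1·137 − 3·36 = 29]
  36 = 1·29 + 7   → row D = row B − 1·row C = (7, −1, 4)   [check: −1·137 + 4·36 = 7]
  29 = 4·7 + 1   → row E = row C − 4·row D = (1, 5, −19)   [check: 5·137 − 19·36 = 1]
  7 = 7·1 + 0   → remainder 0, stop. gcd = 1 (last nonzero row E).
The gcd is 1, so 36 is invertible mod 137. The last nonzero row gives 5·137 − 19·36 = 1, so t = −19. So 36^(−1) ≡ −19 ≡ 118 (mod 137). Verify: 36 · 118 = 4248 ≡ 1 (mod 137). ✓

Final answer: 36^(−1) ≡ 118 (mod 137)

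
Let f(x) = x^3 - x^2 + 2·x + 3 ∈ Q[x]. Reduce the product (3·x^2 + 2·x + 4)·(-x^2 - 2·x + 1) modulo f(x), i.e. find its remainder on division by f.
a · b ≡ -10·x^2 + 25·x + 37 (mod f(x))

First multiply in Q[x] without reducing: a · b = -3·x^4 - 8·x^3 - 5·x^2 - 6·x + 4. Now divide by f(x) = x^3 - x^2 + 2·x + 3, eliminating the leading term at each step:
  leading term -3·x^4: subtract (-3·x)·f(x) = -3·x^4 + 3·x^3 - 6·x^2 - 9·x, leaving -11·x^3 + x^2 + 3·x + 4
  leading term -11·x^3: subtract (-11)·f(x) = -11·x^3 + 11·x^2 - 22·x - 33, leaving -10·x^2 + 25·x + 37
The degree is now < 3, so this is the remainder. Hence a · b ≡ -10·x^2 + 25·x + 37 in Q[x]/(f).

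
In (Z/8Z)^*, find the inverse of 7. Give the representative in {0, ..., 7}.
Apply the extended Euclidean algorithm to (8, 7), tracking rows (r, s, t) with s·8 + t·7 = r. Each division r_prev = q·r_cur + r_new produces the new row as (previous row) − q·(current row):
  row A: (8, 1, 0)   [1·8 + 0·7 = 8]
  row B: (7, 0, 1)   [0·8 + 1·7 = 7]
  8 = 1·7 + 1   → row C = row A − 1·row B = (1, 1, −1)   [check: 1·8 − 1·7 = 1]
  7 = 7·1 + 0   → remainder 0, stop. gcd = 1 (last nonzero row C).
The gcd is 1, so 7 is invertible mod 8. The last nonzero row gives 1·8 − 1·7 = 1, so t = −1. So 7^(−1) ≡ −1 ≡ 7 (mod 8). Verify: 7 · 7 = 49 ≡ 1 (mod 8). ✓

Final answer: 7^(−1) ≡ 7 (mod 8)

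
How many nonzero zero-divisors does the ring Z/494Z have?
In Z/494Z each nonzero element is either a unit (gcd with 494 is 1) or a zero-divisor (gcd > 1). The number of units is φ(494): factorise 494 = 2 · 13 · 19, so φ(494) = (2 − 1) · (13 − 1) · (19 − 1) = 1 · 12 · 18 = 216. The nonzero elements number 494 − 1 = 493. Hence the nonzero zero-divisors number 493 − 216 = 277.

Final answer: Z/494Z has 277 nonzero zero-divisors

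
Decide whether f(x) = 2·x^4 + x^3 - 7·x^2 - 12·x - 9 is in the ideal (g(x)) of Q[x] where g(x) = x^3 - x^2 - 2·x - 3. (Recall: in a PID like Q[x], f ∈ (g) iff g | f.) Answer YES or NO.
YES

In Q[x] the ideal (g) consists of all multiples of g, so f ∈ (g) iff g | f, i.e. iff the remainder of f on division by g is 0. Divide f by g (g is monic, so eliminate the leading term of the running remainder at each step):
  leading term 2·x^4: subtract (2·x)·g(x) = 2·x^4 - 2·x^3 - 4·x^2 - 6·x, leaving 3·x^3 - 3·x^2 - 6·x - 9
  leading term 3·x^3: subtract (3)·g(x) = 3·x^3 - 3·x^2 - 6·x - 9, leaving 0
The remainder is 0, so f(x) = g(x) · h(x) with h(x) = 2·x + 3. Hence g | f, i.e. f ∈ (g).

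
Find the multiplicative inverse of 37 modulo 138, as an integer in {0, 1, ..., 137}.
37^(−1) ≡ 97 (mod 138)

Apply the extended Euclidean algorithm to (138, 37), tracking rows (r, s, t) with s·138 + t·37 = r. Each division r_prev = q·r_cur + r_new produces the new row as (previous row) − q·(current row):
  row A: (138, 1, 0)   [1·138 + 0·37 = 138]
  row B: (37, 0, 1)   [0·138 + 1·37 = 37]
  138 = 3·37 + 27   → row C = row A − 3·row B = (27, 1, −3)   [check: 1·138 − 3·37 = 27]
  37 = 1·27 + 10   → row D = row B − 1·row C = (10, −1, 4)   [check: −1·138 + 4·37 = 10]
  27 = 2·10 + 7   → row E = row C − 2·row D = (7, 3, −11)   [check: 3·138 − 11·37 = 7]
  10 = 1·7 + 3   → row F = row D − 1·row E = (3, −4, 15)   [check: −4·138 + 15·37 = 3]
  7 = 2·3 + 1   → row G = row E − 2·row F = (1, 11, −41)   [check: 11·138 − 41·37 = 1]
  3 = 3·1 + 0   → remainder 0, stop. gcd = 1 (last nonzero row G).
The gcd is 1, so 37 is invertible mod 138. The last nonzero row gives 11·138 − 41·37 = 1, so t = −41. So 37^(−1) ≡ −41 ≡ 97 (mod 138). Verify: 37 · 97 = 3589 ≡ 1 (mod 138). ✓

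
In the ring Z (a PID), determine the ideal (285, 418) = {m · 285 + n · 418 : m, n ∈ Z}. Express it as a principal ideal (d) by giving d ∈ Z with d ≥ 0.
In the PID Z, (a, b) is generated by gcd(a, b). Compute gcd(418, 285) with the extended Euclidean algorithm, tracking rows (r, s, t) with s·418 + t·285 = r:
  row A: (418, 1, 0)   [1·418 + 0·285 = 418]
  row B: (285, 0, 1)   [0·418 + 1·285 = 285]
  418 = 1·285 + 133   → row C = row A − 1·row B = (133, 1, −1)   [check: 1·418 − 1·285 = 133]
  285 = 2·133 + 19   → row D = row B − 2·row C = (19, −2, 3)   [check: −2·418 + 3·285 = 19]
  133 = 7·19 + 0   → remainder 0, stop. gcd = 19 (last nonzero row D).
So gcd(285, 418) = 19, with Bézout identity −2·418 + 3·285 = 19. Containment (⊇): the Bézout identity exhibits 19 as an element of (285, 418), giving (19) ⊆ (285, 418). Containment (⊆): since 19 | 285 and 19 | 418 (285 = 19·15, 418 = 19·22), every Z-linear combination of 285 and 418 is divisible by 19, so (285, 418) ⊆ (19). Therefore (285, 418) = (19), d = 19.

Final answer: (285, 418) = (19); d = 19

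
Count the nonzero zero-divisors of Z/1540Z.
In Z/1540Z each nonzero element is either a unit (gcd with 1540 is 1) or a zero-divisor (gcd > 1). The number of units is φ(1540): factorise 1540 = 2^2 · 5 · 7 · 11, so φ(1540) = (2^2 − 2^1) · (5 − 1) · (7 − 1) · (11 − 1) = 2 · 4 · 6 · 10 = 480. The nonzero elements number 1540 − 1 = 1539. Hence the nonzero zero-divisors number 1539 − 480 = 1059.

Final answer: Z/1540Z has 1059 nonzero zero-divisors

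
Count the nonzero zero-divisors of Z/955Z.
Z/955Z has 194 nonzero zero-divisors

In Z/955Z each nonzero element is either a unit (gcd with 955 is 1) or a zero-divisor (gcd > 1). The number of units is φ(955): factorise 955 = 5 · 191, so φ(955) = (5 − 1) · (191 − 1) = 4 · 190 = 760. The nonzero elements number 955 − 1 = 954. Hence the nonzero zero-divisors number 954 − 760 = 194.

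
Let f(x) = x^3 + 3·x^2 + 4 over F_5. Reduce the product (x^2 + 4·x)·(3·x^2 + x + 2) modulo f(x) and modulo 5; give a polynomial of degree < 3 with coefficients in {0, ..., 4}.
Multiply as integer polynomials: a · b = 3·x^4 + 13·x^3 + 6·x^2 + 8·x. Reducing coefficients mod 5: a · b ≡ 3·x^4 + 3·x^3 + x^2 + 3·x. Now divide by f(x) = x^3 + 3·x^2 + 4 in F_5[x], eliminating the leading term at each step:
  leading term 3·x^4: subtract (3·x)·f(x) = 3·x^4 + 4·x^3 + 2·x, leaving 4·x^3 + x^2 + x (coefficients mod 5)
  leading term 4·x^3: subtract (4)·f(x) = 4·x^3 + 2·x^2 + 1, leaving 4·x^2 + x + 4 (coefficients mod 5)
The degree is now < 3, so this is the remainder. Hence a · b ≡ 4·x^2 + x + 4 in F_5[x]/(f).

Final answer: a · b ≡ 4·x^2 + x + 4 (mod f(x))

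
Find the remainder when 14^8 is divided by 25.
Use repeated squaring. Binary(8) = 1000. Walk through the bits of the exponent 8 left-to-right: at each bit after the leading one, square the running value, then multiply by 14 if the bit is 1 (always reducing mod 25):
  bit 1 = 1 (leading): start with 14.
  bit 2 = 0: square 14^2 = 196 ≡ 21 (mod 25).
  bit 3 = 0: square 21^2 = 441 ≡ 16 (mod 25).
  bit 4 = 0: square 16^2 = 256 ≡ 6 (mod 25).
Final value: 14^8 ≡ 6 (mod 25).

Final answer: 6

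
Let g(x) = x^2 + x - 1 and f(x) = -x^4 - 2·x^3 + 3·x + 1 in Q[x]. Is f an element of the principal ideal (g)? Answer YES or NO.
In Q[x] the ideal (g) consists of all multiples of g, so f ∈ (g) iff g | f, i.e. iff the remainder of f on division by g is 0. Divide f by g (g is monic, so eliminate the leading term of the running remainder at each step):
  leading term -x^4: subtract (-x^2)·g(x) = -x^4 - x^3 + x^2, leaving -x^3 - x^2 + 3·x + 1
  leading term -x^3: subtract (-x)·g(x) = -x^3 - x^2 + x, leaving 2·x + 1
The remainder r(x) = 2·x + 1 ≠ 0 (and deg r < deg g), so g ∤ f, i.e. f ∉ (g).

Final answer: NO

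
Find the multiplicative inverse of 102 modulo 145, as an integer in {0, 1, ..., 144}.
102^(−1) ≡ 118 (mod 145)

Apply the extended Euclidean algorithm to (145, 102), tracking rows (r, s, t) with s·145 + t·102 = r. Each division r_prev = q·r_cur + r_new produces the new row as (previous row) − q·(current row):
  row A: (145, 1, 0)   [1·145 + 0·102 = 145]
  row B: (102, 0, 1)   [0·145 + 1·102 = 102]
  145 = 1·102 + 43   → row C = row A − 1·row B = (43, 1, −1)   [check: 1·145 − 1·102 = 43]
  102 = 2·43 + 16   → row D = row B − 2·row C = (16, −2, 3)   [check: −2·145 + 3·102 = 16]
  43 = 2·16 + 11   → row E = row C − 2·row D = (11, 5, −7)   [check: 5·145 − 7·102 = 11]
  16 = 1·11 + 5   → row F = row D − 1·row E = (5, −7, 10)   [check: −7·145 + 10·102 = 5]
  11 = 2·5 + 1   → row G = row E − 2·row F = (1, 19, −27)   [check: 19·145 − 27·102 = 1]
  5 = 5·1 + 0   → remainder 0, stop. gcd = 1 (last nonzero row G).
The gcd is 1, so 102 is invertible mod 145. The last nonzero row gives 19·145 − 27·102 = 1, so t = −27. So 102^(−1) ≡ −27 ≡ 118 (mod 145). Verify: 102 · 118 = 12036 ≡ 1 (mod 145). ✓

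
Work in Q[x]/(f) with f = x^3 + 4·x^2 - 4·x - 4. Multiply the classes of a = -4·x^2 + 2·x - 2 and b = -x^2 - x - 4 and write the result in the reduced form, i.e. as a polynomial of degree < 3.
a · b ≡ 88·x^2 - 46·x - 48 (mod f(x))

First multiply in Q[x] without reducing: a · b = 4·x^4 + 2·x^3 + 16·x^2 - 6·x + 8. Now divide by f(x) = x^3 + 4·x^2 - 4·x - 4, eliminating the leading term at each step:
  leading term 4·x^4: subtract (4·x)·f(x) = 4·x^4 + 16·x^3 - 16·x^2 - 16·x, leaving -14·x^3 + 32·x^2 + 10·x + 8
  leading term -14·x^3: subtract (-14)·f(x) = -14·x^3 - 56·x^2 + 56·x + 56, leaving 88·x^2 - 46·x - 48
The degree is now < 3, so this is the remainder. Hence a · b ≡ 88·x^2 - 46·x - 48 in Q[x]/(f).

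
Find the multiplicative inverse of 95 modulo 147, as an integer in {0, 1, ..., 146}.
Apply the extended Euclidean algorithm to (147, 95), tracking rows (r, s, t) with s·147 + t·95 = r. Each division r_prev = q·r_cur + r_new produces the new row as (previous row) − q·(current row):
  row A: (147, 1, 0)   [1·147 + 0·95 = 147]
  row B: (95, 0, 1)   [0·147 + 1·95 = 95]
  147 = 1·95 + 52   → row C = row A − 1·row B = (52, 1, −1)   [check: 1·147 − 1·95 = 52]
  95 = 1·52 + 43   → row D = row B − 1·row C = (43, −1, 2)   [check: −1·147 + 2·95 = 43]
  52 = 1·43 + 9   → row E = row C − 1·row D = (9, 2, −3)   [check: 2·147 − 3·95 = 9]
  43 = 4·9 + 7   → row F = row D − 4·row E = (7, −9, 14)   [check: −9·147 + 14·95 = 7]
  9 = 1·7 + 2   → row G = row E − 1·row F = (2, 11, −17)   [check: 11·147 − 17·95 = 2]
  7 = 3·2 + 1   → row H = row F − 3·row G = (1, −42, 65)   [check: −42·147 + 65·95 = 1]
  2 = 2·1 + 0   → remainder 0, stop. gcd = 1 (last nonzero row H).
The gcd is 1, so 95 is invertible mod 147. The last nonzero row gives −42·147 + 65·95 = 1, so t = 65. So 95^(−1) ≡ 65 (mod 147). Verify: 95 · 65 = 6175 ≡ 1 (mod 147). ✓

Final answer: 95^(−1) ≡ 65 (mod 147)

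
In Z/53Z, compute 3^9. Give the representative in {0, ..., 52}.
20

Use repeated squaring. Binary(9) = 1001. Walk through the bits of the exponent 9 left-to-right: at each bit after the leading one, square the running value, then multiply by 3 if the bit is 1 (always reducing mod 53):
  bit 1 = 1 (leading): start with 3.
  bit 2 = 0: square 3^2 = 9 (mod 53).
  bit 3 = 0: square 9^2 = 81 ≡ 28 (mod 53).
  bit 4 = 1: square 28^2 = 784 ≡ 42; bit is 1, so multiply 42·3 = 126 ≡ 20 (mod 53).
Final value: 3^9 ≡ 20 (mod 53).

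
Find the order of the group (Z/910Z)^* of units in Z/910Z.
|(Z/910Z)^*| = 288

(Z/910Z)^* consists of the classes a with gcd(a, 910) = 1, so its order is φ(910). φ is multiplicative, with φ(p^e) = p^e − p^(e−1). Factorise 910 = 2 · 5 · 7 · 13. Then
  φ(910) = (2 − 1) · (5 − 1) · (7 − 1) · (13 − 1) = 1 · 4 · 6 · 12 = 288.
Thus |(Z/910Z)^*| = 288.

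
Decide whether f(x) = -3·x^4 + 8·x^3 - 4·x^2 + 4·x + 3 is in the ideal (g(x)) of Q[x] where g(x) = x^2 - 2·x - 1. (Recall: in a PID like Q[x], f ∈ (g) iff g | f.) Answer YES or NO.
YES

In Q[x] the ideal (g) consists of all multiples of g, so f ∈ (g) iff g | f, i.e. iff the remainder of f on division by g is 0. Divide f by g (g is monic, so eliminate the leading term of the running remainder at each step):
  leading term -3·x^4: subtract (-3·x^2)·g(x) = -3·x^4 + 6·x^3 + 3·x^2, leaving 2·x^3 - 7·x^2 + 4·x + 3
  leading term 2·x^3: subtract (2·x)·g(x) = 2·x^3 - 4·x^2 - 2·x, leaving -3·x^2 + 6·x + 3
  leading term -3·x^2: subtract (-3)·g(x) = -3·x^2 + 6·x + 3, leaving 0
The remainder is 0, so f(x) = g(x) · h(x) with h(x) = -3·x^2 + 2·x - 3. Hence g | f, i.e. f ∈ (g).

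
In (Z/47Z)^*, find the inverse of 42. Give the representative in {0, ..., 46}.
42^(−1) ≡ 28 (mod 47)

Apply the extended Euclidean algorithm to (47, 42), tracking rows (r, s, t) with s·47 + t·42 = r. Each division r_prev = q·r_cur + r_new produces the new row as (previous row) − q·(current row):
  row A: (47, 1, 0)   [1·47 + 0·42 = 47]
  row B: (42, 0, 1)   [0·47 + 1·42 = 42]
  47 = 1·42 + 5   → row C = row A − 1·row B = (5, 1, −1)   [check: 1·47 − 1·42 = 5]
  42 = 8·5 + 2   → row D = row B − 8·row C = (2, −8, 9)   [check: −8·47 + 9·42 = 2]
  5 = 2·2 + 1   → row E = row C − 2·row D = (1, 17, −19)   [check: 17·47 − 19·42 = 1]
  2 = 2·1 + 0   → remainder 0, stop. gcd = 1 (last nonzero row E).
The gcd is 1, so 42 is invertible mod 47. The last nonzero row gives 17·47 − 19·42 = 1, so t = −19. So 42^(−1) ≡ −19 ≡ 28 (mod 47). Verify: 42 · 28 = 1176 ≡ 1 (mod 47). ✓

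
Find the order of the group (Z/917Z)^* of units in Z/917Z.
|(Z/917Z)^*| = 780

(Z/917Z)^* consists of the classes a with gcd(a, 917) = 1, so its order is φ(917). φ is multiplicative, with φ(p^e) = p^e − p^(e−1). Factorise 917 = 7 · 131. Then
  φ(917) = (7 − 1) · (131 − 1) = 6 · 130 = 780.
Thus |(Z/917Z)^*| = 780.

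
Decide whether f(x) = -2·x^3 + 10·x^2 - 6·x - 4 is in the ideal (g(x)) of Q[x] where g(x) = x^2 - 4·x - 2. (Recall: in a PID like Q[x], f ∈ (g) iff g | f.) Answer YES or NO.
NO

In Q[x] the ideal (g) consists of all multiples of g, so f ∈ (g) iff g | f, i.e. iff the remainder of f on division by g is 0. Divide f by g (g is monic, so eliminate the leading term of the running remainder at each step):
  leading term -2·x^3: subtract (-2·x)·g(x) = -2·x^3 + 8·x^2 + 4·x, leaving 2·x^2 - 10·x - 4
  leading term 2·x^2: subtract (2)·g(x) = 2·x^2 - 8·x - 4, leaving -2·x
The remainder r(x) = -2·x ≠ 0 (and deg r < deg g), so g ∤ f, i.e. f ∉ (g).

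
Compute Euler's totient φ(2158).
φ(2158) = 984

φ is multiplicative, with φ(p^e) = p^e − p^(e−1). Factorise 2158 = 2 · 13 · 83. Then
  φ(2158) = (2 − 1) · (13 − 1) · (83 − 1) = 1 · 12 · 82 = 984.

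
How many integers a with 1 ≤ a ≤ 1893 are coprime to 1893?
The number of a ∈ {1, ..., 1893} with gcd(a, 1893) = 1 is by definition Euler's totient φ(1893). φ is multiplicative, with φ(p^e) = p^e − p^(e−1). Factorise 1893 = 3 · 631. Then
  φ(1893) = (3 − 1) · (631 − 1) = 2 · 630 = 1260.
So there are 1260 such integers.

Final answer: 1260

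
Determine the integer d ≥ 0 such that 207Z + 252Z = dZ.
(207, 252) = (9); d = 9

In the PID Z, (a, b) is generated by gcd(a, b). Compute gcd(252, 207) with the extended Euclidean algorithm, tracking rows (r, s, t) with s·252 + t·207 = r:
  row A: (252, 1, 0)   [1·252 + 0·207 = 252]
  row B: (207, 0, 1)   [0·252 + 1·207 = 207]
  252 = 1·207 + 45   → row C = row A − 1·row B = (45, 1, −1)   [check: 1·252 − 1·207 = 45]
  207 = 4·45 + 27   → row D = row B − 4·row C = (27, −4, 5)   [check: −4·252 + 5·207 = 27]
  45 = 1·27 + 18   → row E = row C − 1·row D = (18, 5, −6)   [check: 5·252 − 6·207 = 18]
  27 = 1·18 + 9   → row F = row D − 1·row E = (9, −9, 11)   [check: −9·252 + 11·207 = 9]
  18 = 2·9 + 0   → remainder 0, stop. gcd = 9 (last nonzero row F).
So gcd(207, 252) = 9, with Bézout identity −9·252 + 11·207 = 9. Containment (⊇): the Bézout identity exhibits 9 as an element of (207, 252), giving (9) ⊆ (207, 252). Containment (⊆): since 9 | 207 and 9 | 252 (207 = 9·23, 252 = 9·28), every Z-linear combination of 207 and 252 is divisible by 9, so (207, 252) ⊆ (9). Therefore (207, 252) = (9), d = 9.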